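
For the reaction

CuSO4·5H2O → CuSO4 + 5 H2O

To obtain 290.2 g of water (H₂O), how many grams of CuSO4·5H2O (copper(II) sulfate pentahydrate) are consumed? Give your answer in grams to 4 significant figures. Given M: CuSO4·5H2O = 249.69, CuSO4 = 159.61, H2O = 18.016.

n(H2O) = 290.20 g / 18.016 g/mol = 16.108 mol.
From the equation the H2O:CuSO4·5H2O mole ratio is 5:1, so n(CuSO4·5H2O) = 16.108 × 1/5 = 3.2216 mol.
Mass of CuSO4·5H2O = 3.2216 mol × 249.69 g/mol = 804.40 g.

804.4 g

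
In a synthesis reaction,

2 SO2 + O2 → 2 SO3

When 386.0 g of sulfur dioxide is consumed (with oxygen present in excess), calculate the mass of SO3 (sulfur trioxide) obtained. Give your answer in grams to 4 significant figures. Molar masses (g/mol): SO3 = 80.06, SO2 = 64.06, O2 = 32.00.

482.4 g

n(SO2) = 386.00 g / 64.06 g/mol = 6.0256 mol.
From the equation the SO2:SO3 mole ratio is 2:2, so n(SO3) = 6.0256 × 2/2 = 6.0256 mol.
Mass of SO3 = 6.0256 mol × 80.06 g/mol = 482.41 g.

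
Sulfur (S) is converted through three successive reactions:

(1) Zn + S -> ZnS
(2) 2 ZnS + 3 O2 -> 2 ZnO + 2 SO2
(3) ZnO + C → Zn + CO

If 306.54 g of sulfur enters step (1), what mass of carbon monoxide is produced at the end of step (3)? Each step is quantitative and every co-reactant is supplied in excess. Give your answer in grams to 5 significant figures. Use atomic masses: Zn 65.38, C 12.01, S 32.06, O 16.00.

267.82 g

M(S) = 32.06 g/mol.
M(CO) = 12.01 + 16.00 = 28.01 g/mol.
n(S) = 306.54 / 32.06 = 9.56145 mol.
Reaction (1): S→ZnS ratio 1:1 ⇒ n(ZnS) = 9.56145 mol.
Reaction (2): ZnS→ZnO ratio 2:2 ⇒ n(ZnO) = 9.56145 mol.
Reaction (3): ZnO→CO ratio 1:1 ⇒ n(CO) = 9.56145 mol.
Mass of CO = 9.56145 × 28.01 = 267.816 g.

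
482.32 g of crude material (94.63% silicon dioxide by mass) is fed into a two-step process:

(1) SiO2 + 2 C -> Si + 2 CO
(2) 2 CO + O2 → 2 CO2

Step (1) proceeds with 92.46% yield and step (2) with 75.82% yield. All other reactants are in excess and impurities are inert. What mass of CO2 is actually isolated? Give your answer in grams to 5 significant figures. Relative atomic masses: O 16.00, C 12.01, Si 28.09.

468.68 g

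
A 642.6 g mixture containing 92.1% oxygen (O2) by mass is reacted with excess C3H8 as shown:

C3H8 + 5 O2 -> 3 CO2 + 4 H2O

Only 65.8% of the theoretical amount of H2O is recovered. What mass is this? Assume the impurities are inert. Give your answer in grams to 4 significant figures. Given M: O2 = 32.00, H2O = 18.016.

Pure O2 available = 642.6 g × 0.921 = 591.83 g.
n(O2) = 591.83 g / 32.00 g/mol = 18.495 mol.
From the equation the O2:H2O mole ratio is 5:4, so n(H2O) = 18.495 × 4/5 = 14.796 mol.
Mass of H2O = 14.796 mol × 18.016 g/mol = 266.56 g.
Actual mass collected = 266.56 g × 0.658 = 175.40 g.

175.4 g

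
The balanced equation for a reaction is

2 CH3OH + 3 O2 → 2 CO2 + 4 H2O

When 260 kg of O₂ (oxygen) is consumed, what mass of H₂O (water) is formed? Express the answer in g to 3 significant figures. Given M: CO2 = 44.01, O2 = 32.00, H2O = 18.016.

195000 g

Convert: 260 kg = 260000 g.
n(O2) = 260000 g / 32.00 g/mol = 8125 mol.
From the equation the O2:H2O mole ratio is 3:4, so n(H2O) = 8125 × 4/3 = 10830 mol.
Mass of H2O = 10830 mol × 18.016 g/mol = 195200 g.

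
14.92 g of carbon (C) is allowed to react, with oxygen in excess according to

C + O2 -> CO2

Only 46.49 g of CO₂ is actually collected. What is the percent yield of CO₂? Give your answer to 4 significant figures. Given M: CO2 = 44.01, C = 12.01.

n(C) = 14.920 g / 12.01 g/mol = 1.2423 mol.
From the equation the C:CO2 mole ratio is 1:1, so n(CO2) = 1.2423 × 1/1 = 1.2423 mol.
Mass of CO2 = 1.2423 mol × 44.01 g/mol = 54.674 g.
This is the theoretical yield. Percent yield = 46.49 g / 54.674 g × 100% = 85.032%.

85.03 %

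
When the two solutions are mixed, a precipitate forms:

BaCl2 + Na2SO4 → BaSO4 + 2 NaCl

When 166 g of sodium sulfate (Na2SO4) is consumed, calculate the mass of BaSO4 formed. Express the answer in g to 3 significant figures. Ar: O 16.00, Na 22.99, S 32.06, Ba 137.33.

273 g

M(Na2SO4) = 2(22.99) + 32.06 + 4(16.00) = 142.04 g/mol.
M(BaSO4) = 137.33 + 32.06 + 4(16.00) = 233.39 g/mol.
n(Na2SO4) = 166.0 g / 142.04 g/mol = 1.169 mol.
From the equation the Na2SO4:BaSO4 mole ratio is 1:1, so n(BaSO4) = 1.169 × 1/1 = 1.169 mol.
Mass of BaSO4 = 1.169 mol × 233.39 g/mol = 272.8 g.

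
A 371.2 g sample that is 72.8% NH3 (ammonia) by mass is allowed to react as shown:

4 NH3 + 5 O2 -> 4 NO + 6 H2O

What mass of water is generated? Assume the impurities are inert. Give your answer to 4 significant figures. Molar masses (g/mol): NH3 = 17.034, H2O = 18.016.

Mass of pure NH3 = 371.2 g × 0.728 = 270.23 g.
n(NH3) = 270.23 g / 17.034 g/mol = 15.864 mol.
From the equation the NH3:H2O mole ratio is 4:6, so n(H2O) = 15.864 × 6/4 = 23.797 mol.
Mass of H2O = 23.797 mol × 18.016 g/mol = 428.72 g.

428.7 g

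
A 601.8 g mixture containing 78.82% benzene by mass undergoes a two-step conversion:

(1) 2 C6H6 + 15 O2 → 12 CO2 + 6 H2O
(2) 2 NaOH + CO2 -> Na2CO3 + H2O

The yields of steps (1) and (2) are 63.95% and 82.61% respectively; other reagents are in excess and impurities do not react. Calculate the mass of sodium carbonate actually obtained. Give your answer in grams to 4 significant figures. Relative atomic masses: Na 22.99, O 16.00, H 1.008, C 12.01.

2040 g

Pure C6H6 = 601.8 × 0.7882 = 474.34 g.
M(C6H6) = 6(12.01) + 6(1.008) = 78.108 g/mol.
M(Na2CO3) = 2(22.99) + 12.01 + 3(16.00) = 105.99 g/mol.
n(C6H6) = 474.34 / 78.108 = 6.0729 mol.
Step 1 (C6H6:CO2 = 2:12): theoretical n(CO2) = 36.437 mol; at 63.95% yield, n(CO2) = 23.302 mol.
Step 2 (CO2:Na2CO3 = 1:1): theoretical n(Na2CO3) = 23.302 mol, so theoretical mass = 23.302 × 105.99 = 2469.7 g.
At 82.61% yield, actual mass of Na2CO3 = 2469.7 × 0.8261 = 2040.2 g.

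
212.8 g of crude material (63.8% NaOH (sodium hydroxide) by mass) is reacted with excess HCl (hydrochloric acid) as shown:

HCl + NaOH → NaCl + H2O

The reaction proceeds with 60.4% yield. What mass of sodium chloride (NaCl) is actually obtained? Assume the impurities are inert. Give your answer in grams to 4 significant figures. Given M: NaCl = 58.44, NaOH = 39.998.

119.8 g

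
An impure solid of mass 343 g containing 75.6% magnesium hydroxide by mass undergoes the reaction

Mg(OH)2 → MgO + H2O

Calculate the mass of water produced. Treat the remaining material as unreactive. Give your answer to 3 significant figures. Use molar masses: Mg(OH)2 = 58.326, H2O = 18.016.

Mass of pure Mg(OH)2 = 343 g × 0.756 = 259.3 g.
n(Mg(OH)2) = 259.3 g / 58.326 g/mol = 4.446 mol.
From the equation the Mg(OH)2:H2O mole ratio is 1:1, so n(H2O) = 4.446 × 1/1 = 4.446 mol.
Mass of H2O = 4.446 mol × 18.016 g/mol = 80.10 g.

80.1 g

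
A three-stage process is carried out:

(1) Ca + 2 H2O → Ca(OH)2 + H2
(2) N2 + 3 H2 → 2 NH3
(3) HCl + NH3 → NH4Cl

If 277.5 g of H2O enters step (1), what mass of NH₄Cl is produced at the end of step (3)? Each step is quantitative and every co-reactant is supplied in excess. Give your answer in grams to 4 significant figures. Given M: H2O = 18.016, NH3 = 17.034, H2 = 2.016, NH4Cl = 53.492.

n(H2O) = 277.5 / 18.016 = 15.403 mol.
Reaction (1): H2O→H2 ratio 2:1 ⇒ n(H2) = 7.7015 mol.
Reaction (2): H2→NH3 ratio 3:2 ⇒ n(NH3) = 5.1343 mol.
Reaction (3): NH3→NH4Cl ratio 1:1 ⇒ n(NH4Cl) = 5.1343 mol.
Mass of NH4Cl = 5.1343 × 53.492 = 274.65 g.

274.6 g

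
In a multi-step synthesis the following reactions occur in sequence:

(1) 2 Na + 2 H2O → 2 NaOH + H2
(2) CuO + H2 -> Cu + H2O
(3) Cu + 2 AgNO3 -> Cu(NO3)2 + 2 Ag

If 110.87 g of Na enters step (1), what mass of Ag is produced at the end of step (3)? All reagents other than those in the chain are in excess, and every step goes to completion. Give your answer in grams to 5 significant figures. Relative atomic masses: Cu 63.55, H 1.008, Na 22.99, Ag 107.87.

520.21 g

M(Na) = 22.99 g/mol.
M(Ag) = 107.87 g/mol.
n(Na) = 110.87 / 22.99 = 4.82253 mol.
Reaction (1): Na→H2 ratio 2:1 ⇒ n(H2) = 2.41127 mol.
Reaction (2): H2→Cu ratio 1:1 ⇒ n(Cu) = 2.41127 mol.
Reaction (3): Cu→Ag ratio 1:2 ⇒ n(Ag) = 4.82253 mol.
Mass of Ag = 4.82253 × 107.87 = 520.206 g.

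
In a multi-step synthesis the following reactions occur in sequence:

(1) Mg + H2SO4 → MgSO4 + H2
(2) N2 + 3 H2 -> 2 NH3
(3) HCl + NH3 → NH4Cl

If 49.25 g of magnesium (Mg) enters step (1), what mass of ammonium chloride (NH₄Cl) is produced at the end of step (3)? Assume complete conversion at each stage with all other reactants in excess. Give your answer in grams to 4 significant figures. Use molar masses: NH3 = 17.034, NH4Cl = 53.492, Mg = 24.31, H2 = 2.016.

72.25 g

n(Mg) = 49.25 / 24.31 = 2.0259 mol.
Reaction (1): Mg→H2 ratio 1:1 ⇒ n(H2) = 2.0259 mol.
Reaction (2): H2→NH3 ratio 3:2 ⇒ n(NH3) = 1.3506 mol.
Reaction (3): NH3→NH4Cl ratio 1:1 ⇒ n(NH4Cl) = 1.3506 mol.
Mass of NH4Cl = 1.3506 × 53.492 = 72.247 g.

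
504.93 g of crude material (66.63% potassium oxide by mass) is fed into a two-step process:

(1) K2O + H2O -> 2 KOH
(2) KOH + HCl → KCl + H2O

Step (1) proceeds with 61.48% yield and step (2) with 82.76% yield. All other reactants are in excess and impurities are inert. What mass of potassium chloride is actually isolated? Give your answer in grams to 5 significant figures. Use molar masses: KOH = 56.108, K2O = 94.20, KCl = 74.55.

270.95 g

Pure K2O = 504.93 × 0.6663 = 336.435 g.
n(K2O) = 336.435 / 94.20 = 3.57150 mol.
Step 1 (K2O:KOH = 1:2): theoretical n(KOH) = 7.14299 mol; at 61.48% yield, n(KOH) = 4.39151 mol.
Step 2 (KOH:KCl = 1:1): theoretical n(KCl) = 4.39151 mol, so theoretical mass = 4.39151 × 74.55 = 327.387 g.
At 82.76% yield, actual mass of KCl = 327.387 × 0.8276 = 270.946 g.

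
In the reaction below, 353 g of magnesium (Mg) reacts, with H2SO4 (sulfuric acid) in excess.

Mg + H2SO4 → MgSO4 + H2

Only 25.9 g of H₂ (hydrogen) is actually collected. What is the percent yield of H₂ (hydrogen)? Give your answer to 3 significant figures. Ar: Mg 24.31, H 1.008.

88.5 %

M(Mg) = 24.31 g/mol.
M(H2) = 2(1.008) = 2.016 g/mol.
n(Mg) = 353.0 g / 24.31 g/mol = 14.52 mol.
From the equation the Mg:H2 mole ratio is 1:1, so n(H2) = 14.52 × 1/1 = 14.52 mol.
Mass of H2 = 14.52 mol × 2.016 g/mol = 29.27 g.
This is the theoretical yield. Percent yield = 25.9 g / 29.27 g × 100% = 88.47%.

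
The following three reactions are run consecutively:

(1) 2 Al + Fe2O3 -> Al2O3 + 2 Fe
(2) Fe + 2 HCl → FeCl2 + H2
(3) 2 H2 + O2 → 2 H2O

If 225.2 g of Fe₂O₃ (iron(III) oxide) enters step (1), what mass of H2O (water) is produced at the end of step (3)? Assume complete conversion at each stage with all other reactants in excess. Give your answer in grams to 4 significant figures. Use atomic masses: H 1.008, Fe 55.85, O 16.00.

M(Fe2O3) = 2(55.85) + 3(16.00) = 159.70 g/mol.
M(H2O) = 2(1.008) + 16.00 = 18.016 g/mol.
n(Fe2O3) = 225.2 / 159.70 = 1.4101 mol.
Reaction (1): Fe2O3→Fe ratio 1:2 ⇒ n(Fe) = 2.8203 mol.
Reaction (2): Fe→H2 ratio 1:1 ⇒ n(H2) = 2.8203 mol.
Reaction (3): H2→H2O ratio 2:2 ⇒ n(H2O) = 2.8203 mol.
Mass of H2O = 2.8203 × 18.016 = 50.810 g.

50.81 g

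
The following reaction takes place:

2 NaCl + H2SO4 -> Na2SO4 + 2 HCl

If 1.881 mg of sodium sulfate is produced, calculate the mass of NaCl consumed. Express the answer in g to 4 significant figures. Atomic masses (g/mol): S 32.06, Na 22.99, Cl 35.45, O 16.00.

0.001548 g

M(Na2SO4) = 2(22.99) + 32.06 + 4(16.00) = 142.04 g/mol.
M(NaCl) = 22.99 + 35.45 = 58.44 g/mol.
Convert: 1.881 mg = 0.0018810 g.
n(Na2SO4) = 0.0018810 g / 142.04 g/mol = 1.3243 × 10^-5 mol.
From the equation the Na2SO4:NaCl mole ratio is 1:2, so n(NaCl) = 1.3243 × 10^-5 × 2/1 = 2.6485 × 10^-5 mol.
Mass of NaCl = 2.6485 × 10^-5 mol × 58.44 g/mol = 0.0015478 g.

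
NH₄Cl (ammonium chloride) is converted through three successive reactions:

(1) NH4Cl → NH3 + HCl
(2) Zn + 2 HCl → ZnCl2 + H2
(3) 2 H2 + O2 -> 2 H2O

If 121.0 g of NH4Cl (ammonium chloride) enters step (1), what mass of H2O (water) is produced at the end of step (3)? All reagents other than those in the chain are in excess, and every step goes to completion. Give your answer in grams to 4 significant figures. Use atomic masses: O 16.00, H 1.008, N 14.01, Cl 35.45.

20.38 g

M(NH4Cl) = 14.01 + 4(1.008) + 35.45 = 53.492 g/mol.
M(H2O) = 2(1.008) + 16.00 = 18.016 g/mol.
n(NH4Cl) = 121.0 / 53.492 = 2.2620 mol.
Reaction (1): NH4Cl→HCl ratio 1:1 ⇒ n(HCl) = 2.2620 mol.
Reaction (2): HCl→H2 ratio 2:1 ⇒ n(H2) = 1.1310 mol.
Reaction (3): H2→H2O ratio 2:2 ⇒ n(H2O) = 1.1310 mol.
Mass of H2O = 1.1310 × 18.016 = 20.376 g.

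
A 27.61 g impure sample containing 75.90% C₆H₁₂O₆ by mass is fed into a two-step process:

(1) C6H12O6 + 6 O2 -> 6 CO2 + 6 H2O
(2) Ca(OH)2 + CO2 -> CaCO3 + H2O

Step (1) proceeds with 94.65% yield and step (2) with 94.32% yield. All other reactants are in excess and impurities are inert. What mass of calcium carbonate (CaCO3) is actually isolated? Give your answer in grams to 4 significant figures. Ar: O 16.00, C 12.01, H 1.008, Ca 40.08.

Pure C6H12O6 = 27.61 × 0.7590 = 20.956 g.
M(C6H12O6) = 6(12.01) + 12(1.008) + 6(16.00) = 180.156 g/mol.
M(CaCO3) = 40.08 + 12.01 + 3(16.00) = 100.09 g/mol.
n(C6H12O6) = 20.956 / 180.156 = 0.11632 mol.
Step 1 (C6H12O6:CO2 = 1:6): theoretical n(CO2) = 0.69793 mol; at 94.65% yield, n(CO2) = 0.66059 mol.
Step 2 (CO2:CaCO3 = 1:1): theoretical n(CaCO3) = 0.66059 mol, so theoretical mass = 0.66059 × 100.09 = 66.118 g.
At 94.32% yield, actual mass of CaCO3 = 66.118 × 0.9432 = 62.363 g.

62.36 g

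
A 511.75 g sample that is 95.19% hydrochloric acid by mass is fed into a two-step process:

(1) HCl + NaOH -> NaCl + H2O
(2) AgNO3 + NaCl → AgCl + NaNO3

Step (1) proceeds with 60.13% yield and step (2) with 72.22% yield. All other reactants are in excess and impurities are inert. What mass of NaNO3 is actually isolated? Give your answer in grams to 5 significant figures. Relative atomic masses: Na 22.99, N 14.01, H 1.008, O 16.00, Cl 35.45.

493.20 g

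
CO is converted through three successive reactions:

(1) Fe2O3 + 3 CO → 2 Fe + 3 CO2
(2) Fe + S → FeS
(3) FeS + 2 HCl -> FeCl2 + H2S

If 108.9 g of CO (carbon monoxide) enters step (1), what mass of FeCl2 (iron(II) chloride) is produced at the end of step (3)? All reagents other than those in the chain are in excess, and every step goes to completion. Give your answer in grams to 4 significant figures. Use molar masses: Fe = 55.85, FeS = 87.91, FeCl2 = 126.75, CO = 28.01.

n(CO) = 108.9 / 28.01 = 3.8879 mol.
Reaction (1): CO→Fe ratio 3:2 ⇒ n(Fe) = 2.5919 mol.
Reaction (2): Fe→FeS ratio 1:1 ⇒ n(FeS) = 2.5919 mol.
Reaction (3): FeS→FeCl2 ratio 1:1 ⇒ n(FeCl2) = 2.5919 mol.
Mass of FeCl2 = 2.5919 × 126.75 = 328.53 g.

328.5 g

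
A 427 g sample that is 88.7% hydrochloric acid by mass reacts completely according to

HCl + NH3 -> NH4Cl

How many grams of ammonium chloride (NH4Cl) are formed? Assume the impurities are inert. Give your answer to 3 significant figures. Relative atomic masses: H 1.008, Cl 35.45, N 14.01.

Mass of pure HCl = 427 g × 0.887 = 378.7 g.
M(HCl) = 1.008 + 35.45 = 36.458 g/mol.
M(NH4Cl) = 14.01 + 4(1.008) + 35.45 = 53.492 g/mol.
n(HCl) = 378.7 g / 36.458 g/mol = 10.39 mol.
From the equation the HCl:NH4Cl mole ratio is 1:1, so n(NH4Cl) = 10.39 × 1/1 = 10.39 mol.
Mass of NH4Cl = 10.39 mol × 53.492 g/mol = 555.7 g.

556 g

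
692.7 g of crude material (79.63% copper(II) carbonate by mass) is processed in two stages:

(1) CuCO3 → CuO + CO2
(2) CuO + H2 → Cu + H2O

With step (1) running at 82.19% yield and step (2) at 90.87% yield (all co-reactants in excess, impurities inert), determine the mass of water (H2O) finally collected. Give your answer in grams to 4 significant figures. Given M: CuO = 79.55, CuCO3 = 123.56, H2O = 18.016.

Pure CuCO3 = 692.7 × 0.7963 = 551.60 g.
n(CuCO3) = 551.60 / 123.56 = 4.4642 mol.
Step 1 (CuCO3:CuO = 1:1): theoretical n(CuO) = 4.4642 mol; at 82.19% yield, n(CuO) = 3.6691 mol.
Step 2 (CuO:H2O = 1:1): theoretical n(H2O) = 3.6691 mol, so theoretical mass = 3.6691 × 18.016 = 66.103 g.
At 90.87% yield, actual mass of H2O = 66.103 × 0.9087 = 60.068 g.

60.07 g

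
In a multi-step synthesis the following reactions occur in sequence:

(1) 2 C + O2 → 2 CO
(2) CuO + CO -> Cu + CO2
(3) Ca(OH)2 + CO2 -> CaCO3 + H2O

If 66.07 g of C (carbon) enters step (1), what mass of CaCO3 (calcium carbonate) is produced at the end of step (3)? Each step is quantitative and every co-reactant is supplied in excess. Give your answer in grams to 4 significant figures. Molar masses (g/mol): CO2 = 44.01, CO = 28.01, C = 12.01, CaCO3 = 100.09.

n(C) = 66.07 / 12.01 = 5.5012 mol.
Reaction (1): C→CO ratio 2:2 ⇒ n(CO) = 5.5012 mol.
Reaction (2): CO→CO2 ratio 1:1 ⇒ n(CO2) = 5.5012 mol.
Reaction (3): CO2→CaCO3 ratio 1:1 ⇒ n(CaCO3) = 5.5012 mol.
Mass of CaCO3 = 5.5012 × 100.09 = 550.62 g.

550.6 g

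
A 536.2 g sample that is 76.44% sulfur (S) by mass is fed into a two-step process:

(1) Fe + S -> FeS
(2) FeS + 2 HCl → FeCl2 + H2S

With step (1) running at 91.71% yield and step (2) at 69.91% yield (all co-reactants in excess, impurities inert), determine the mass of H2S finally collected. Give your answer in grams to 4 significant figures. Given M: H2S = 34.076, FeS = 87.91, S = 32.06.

279.3 g

Pure S = 536.2 × 0.7644 = 409.87 g.
n(S) = 409.87 / 32.06 = 12.785 mol.
Step 1 (S:FeS = 1:1): theoretical n(FeS) = 12.785 mol; at 91.71% yield, n(FeS) = 11.725 mol.
Step 2 (FeS:H2S = 1:1): theoretical n(H2S) = 11.725 mol, so theoretical mass = 11.725 × 34.076 = 399.53 g.
At 69.91% yield, actual mass of H2S = 399.53 × 0.6991 = 279.31 g.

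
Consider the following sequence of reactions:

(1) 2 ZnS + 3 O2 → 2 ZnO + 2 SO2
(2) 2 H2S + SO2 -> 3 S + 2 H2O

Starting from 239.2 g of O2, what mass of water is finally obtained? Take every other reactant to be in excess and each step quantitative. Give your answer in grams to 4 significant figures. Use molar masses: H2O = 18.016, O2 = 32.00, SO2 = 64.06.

n(O2) = 239.20 / 32.00 = 7.4750 mol.
Step 1 gives a 3:2 ratio of O2 to SO2, so n(SO2) = 4.9833 mol.
In step 2 the SO2:H2O ratio is 1:2, so n(H2O) = 9.9667 mol.
Mass of H2O = 9.9667 × 18.016 = 179.56 g.

179.6 g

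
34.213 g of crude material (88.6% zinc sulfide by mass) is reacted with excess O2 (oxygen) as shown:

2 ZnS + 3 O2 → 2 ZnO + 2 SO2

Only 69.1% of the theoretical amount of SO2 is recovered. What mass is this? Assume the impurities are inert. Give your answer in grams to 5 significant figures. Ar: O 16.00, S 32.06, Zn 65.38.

Pure ZnS available = 34.213 g × 0.886 = 30.3127 g.
M(ZnS) = 65.38 + 32.06 = 97.44 g/mol.
M(SO2) = 32.06 + 2(16.00) = 64.06 g/mol.
n(ZnS) = 30.3127 g / 97.44 g/mol = 0.311091 mol.
From the equation the ZnS:SO2 mole ratio is 2:2, so n(SO2) = 0.311091 × 2/2 = 0.311091 mol.
Mass of SO2 = 0.311091 mol × 64.06 g/mol = 19.9285 g.
Actual mass collected = 19.9285 g × 0.691 = 13.7706 g.

13.771 g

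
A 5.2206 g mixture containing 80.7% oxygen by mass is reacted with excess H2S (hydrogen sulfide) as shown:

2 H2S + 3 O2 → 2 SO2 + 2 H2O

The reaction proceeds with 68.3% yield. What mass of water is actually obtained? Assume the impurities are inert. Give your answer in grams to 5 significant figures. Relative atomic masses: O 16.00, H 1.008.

Pure O2 available = 5.2206 g × 0.807 = 4.21302 g.
M(O2) = 2(16.00) = 32.00 g/mol.
M(H2O) = 2(1.008) + 16.00 = 18.016 g/mol.
n(O2) = 4.21302 g / 32.00 g/mol = 0.131657 mol.
From the equation the O2:H2O mole ratio is 3:2, so n(H2O) = 0.131657 × 2/3 = 0.0877713 mol.
Mass of H2O = 0.0877713 mol × 18.016 g/mol = 1.58129 g.
Actual mass collected = 1.58129 g × 0.683 = 1.08002 g.

1.0800 g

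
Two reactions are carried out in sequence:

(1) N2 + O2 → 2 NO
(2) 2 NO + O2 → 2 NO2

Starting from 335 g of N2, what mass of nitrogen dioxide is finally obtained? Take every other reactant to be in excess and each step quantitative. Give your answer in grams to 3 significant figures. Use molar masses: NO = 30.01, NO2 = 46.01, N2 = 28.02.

n(N2) = 335.0 / 28.02 = 11.96 mol.
Step 1 gives a 1:2 ratio of N2 to NO, so n(NO) = 23.91 mol.
In step 2 the NO:NO2 ratio is 2:2, so n(NO2) = 23.91 mol.
Mass of NO2 = 23.91 × 46.01 = 1100 g.

1100 g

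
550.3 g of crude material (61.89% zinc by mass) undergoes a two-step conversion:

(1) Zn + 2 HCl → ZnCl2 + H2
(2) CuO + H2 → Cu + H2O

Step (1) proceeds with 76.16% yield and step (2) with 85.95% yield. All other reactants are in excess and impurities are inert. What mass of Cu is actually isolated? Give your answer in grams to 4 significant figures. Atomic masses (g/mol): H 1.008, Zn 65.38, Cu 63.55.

Pure Zn = 550.3 × 0.6189 = 340.58 g.
M(Zn) = 65.38 g/mol.
M(Cu) = 63.55 g/mol.
n(Zn) = 340.58 / 65.38 = 5.2092 mol.
Step 1 (Zn:H2 = 1:1): theoretical n(H2) = 5.2092 mol; at 76.16% yield, n(H2) = 3.9674 mol.
Step 2 (H2:Cu = 1:1): theoretical n(Cu) = 3.9674 mol, so theoretical mass = 3.9674 × 63.55 = 252.13 g.
At 85.95% yield, actual mass of Cu = 252.13 × 0.8595 = 216.70 g.

216.7 g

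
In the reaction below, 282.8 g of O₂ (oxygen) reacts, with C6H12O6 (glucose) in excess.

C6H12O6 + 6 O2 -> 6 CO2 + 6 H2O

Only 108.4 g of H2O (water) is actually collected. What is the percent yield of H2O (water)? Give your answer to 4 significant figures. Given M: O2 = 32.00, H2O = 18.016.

68.08 %

n(O2) = 282.80 g / 32.00 g/mol = 8.8375 mol.
From the equation the O2:H2O mole ratio is 6:6, so n(H2O) = 8.8375 × 6/6 = 8.8375 mol.
Mass of H2O = 8.8375 mol × 18.016 g/mol = 159.22 g.
This is the theoretical yield. Percent yield = 108.4 g / 159.22 g × 100% = 68.083%.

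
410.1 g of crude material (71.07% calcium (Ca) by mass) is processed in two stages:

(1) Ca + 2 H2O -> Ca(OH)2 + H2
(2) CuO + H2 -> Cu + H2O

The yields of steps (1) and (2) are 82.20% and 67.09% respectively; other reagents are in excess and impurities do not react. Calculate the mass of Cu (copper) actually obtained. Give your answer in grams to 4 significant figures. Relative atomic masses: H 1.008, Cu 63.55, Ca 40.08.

254.9 g

Pure Ca = 410.1 × 0.7107 = 291.46 g.
M(Ca) = 40.08 g/mol.
M(Cu) = 63.55 g/mol.
n(Ca) = 291.46 / 40.08 = 7.2719 mol.
Step 1 (Ca:H2 = 1:1): theoretical n(H2) = 7.2719 mol; at 82.20% yield, n(H2) = 5.9775 mol.
Step 2 (H2:Cu = 1:1): theoretical n(Cu) = 5.9775 mol, so theoretical mass = 5.9775 × 63.55 = 379.87 g.
At 67.09% yield, actual mass of Cu = 379.87 × 0.6709 = 254.86 g.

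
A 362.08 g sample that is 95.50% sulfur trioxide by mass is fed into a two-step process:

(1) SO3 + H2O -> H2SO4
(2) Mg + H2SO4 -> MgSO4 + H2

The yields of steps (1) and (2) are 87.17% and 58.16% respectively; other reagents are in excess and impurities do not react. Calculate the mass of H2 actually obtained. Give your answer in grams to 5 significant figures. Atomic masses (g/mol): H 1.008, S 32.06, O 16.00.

Pure SO3 = 362.08 × 0.9550 = 345.786 g.
M(SO3) = 32.06 + 3(16.00) = 80.06 g/mol.
M(H2) = 2(1.008) = 2.016 g/mol.
n(SO3) = 345.786 / 80.06 = 4.31909 mol.
Step 1 (SO3:H2SO4 = 1:1): theoretical n(H2SO4) = 4.31909 mol; at 87.17% yield, n(H2SO4) = 3.76495 mol.
Step 2 (H2SO4:H2 = 1:1): theoretical n(H2) = 3.76495 mol, so theoretical mass = 3.76495 × 2.016 = 7.59014 g.
At 58.16% yield, actual mass of H2 = 7.59014 × 0.5816 = 4.41443 g.

4.4144 g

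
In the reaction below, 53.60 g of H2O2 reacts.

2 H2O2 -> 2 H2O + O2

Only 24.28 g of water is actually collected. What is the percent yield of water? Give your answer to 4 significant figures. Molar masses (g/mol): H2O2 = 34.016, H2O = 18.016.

85.53 %

n(H2O2) = 53.600 g / 34.016 g/mol = 1.5757 mol.
From the equation the H2O2:H2O mole ratio is 2:2, so n(H2O) = 1.5757 × 2/2 = 1.5757 mol.
Mass of H2O = 1.5757 mol × 18.016 g/mol = 28.388 g.
This is the theoretical yield. Percent yield = 24.28 g / 28.388 g × 100% = 85.528%.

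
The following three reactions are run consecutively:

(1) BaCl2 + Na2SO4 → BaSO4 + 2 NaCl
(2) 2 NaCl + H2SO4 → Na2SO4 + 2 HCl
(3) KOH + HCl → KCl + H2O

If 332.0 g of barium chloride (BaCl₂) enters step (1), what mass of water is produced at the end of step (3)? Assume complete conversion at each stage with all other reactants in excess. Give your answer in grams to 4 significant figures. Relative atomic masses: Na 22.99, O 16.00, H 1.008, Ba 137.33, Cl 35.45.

57.45 g

M(BaCl2) = 137.33 + 2(35.45) = 208.23 g/mol.
M(H2O) = 2(1.008) + 16.00 = 18.016 g/mol.
n(BaCl2) = 332.0 / 208.23 = 1.5944 mol.
Reaction (1): BaCl2→NaCl ratio 1:2 ⇒ n(NaCl) = 3.1888 mol.
Reaction (2): NaCl→HCl ratio 2:2 ⇒ n(HCl) = 3.1888 mol.
Reaction (3): HCl→H2O ratio 1:1 ⇒ n(H2O) = 3.1888 mol.
Mass of H2O = 3.1888 × 18.016 = 57.449 g.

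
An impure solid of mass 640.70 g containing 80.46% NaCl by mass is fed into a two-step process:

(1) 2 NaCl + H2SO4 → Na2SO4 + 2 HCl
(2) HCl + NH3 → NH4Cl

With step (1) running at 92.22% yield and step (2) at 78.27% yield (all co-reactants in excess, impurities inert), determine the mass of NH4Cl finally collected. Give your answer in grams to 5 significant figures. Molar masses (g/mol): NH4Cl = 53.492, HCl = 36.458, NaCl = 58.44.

340.59 g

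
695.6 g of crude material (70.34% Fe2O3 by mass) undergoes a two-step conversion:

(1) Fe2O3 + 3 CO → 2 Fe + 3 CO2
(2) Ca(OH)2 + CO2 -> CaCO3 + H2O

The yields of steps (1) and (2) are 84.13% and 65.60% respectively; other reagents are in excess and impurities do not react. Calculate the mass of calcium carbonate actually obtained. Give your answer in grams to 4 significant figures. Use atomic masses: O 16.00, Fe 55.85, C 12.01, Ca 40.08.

507.7 g

Pure Fe2O3 = 695.6 × 0.7034 = 489.29 g.
M(Fe2O3) = 2(55.85) + 3(16.00) = 159.70 g/mol.
M(CaCO3) = 40.08 + 12.01 + 3(16.00) = 100.09 g/mol.
n(Fe2O3) = 489.29 / 159.70 = 3.0638 mol.
Step 1 (Fe2O3:CO2 = 1:3): theoretical n(CO2) = 9.1913 mol; at 84.13% yield, n(CO2) = 7.7327 mol.
Step 2 (CO2:CaCO3 = 1:1): theoretical n(CaCO3) = 7.7327 mol, so theoretical mass = 7.7327 × 100.09 = 773.96 g.
At 65.60% yield, actual mass of CaCO3 = 773.96 × 0.6560 = 507.72 g.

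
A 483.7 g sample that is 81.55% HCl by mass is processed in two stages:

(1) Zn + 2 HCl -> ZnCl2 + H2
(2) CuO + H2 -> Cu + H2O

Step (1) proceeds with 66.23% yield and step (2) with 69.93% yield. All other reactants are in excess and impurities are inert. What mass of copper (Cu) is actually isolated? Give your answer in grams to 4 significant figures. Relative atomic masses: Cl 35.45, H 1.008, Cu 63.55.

Pure HCl = 483.7 × 0.8155 = 394.46 g.
M(HCl) = 1.008 + 35.45 = 36.458 g/mol.
M(Cu) = 63.55 g/mol.
n(HCl) = 394.46 / 36.458 = 10.820 mol.
Step 1 (HCl:H2 = 2:1): theoretical n(H2) = 5.4098 mol; at 66.23% yield, n(H2) = 3.5829 mol.
Step 2 (H2:Cu = 1:1): theoretical n(Cu) = 3.5829 mol, so theoretical mass = 3.5829 × 63.55 = 227.69 g.
At 69.93% yield, actual mass of Cu = 227.69 × 0.6993 = 159.22 g.

159.2 g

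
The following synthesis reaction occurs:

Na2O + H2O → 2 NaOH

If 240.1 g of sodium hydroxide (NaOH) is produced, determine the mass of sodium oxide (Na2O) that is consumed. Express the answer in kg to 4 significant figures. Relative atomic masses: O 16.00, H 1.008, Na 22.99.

0.1860 kg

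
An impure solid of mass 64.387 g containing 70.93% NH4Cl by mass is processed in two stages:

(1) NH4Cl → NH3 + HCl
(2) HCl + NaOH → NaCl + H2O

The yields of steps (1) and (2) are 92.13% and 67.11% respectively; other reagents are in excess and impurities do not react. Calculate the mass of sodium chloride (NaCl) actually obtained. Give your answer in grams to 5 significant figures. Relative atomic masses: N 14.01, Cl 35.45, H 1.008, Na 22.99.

30.849 g

Pure NH4Cl = 64.387 × 0.7093 = 45.6697 g.
M(NH4Cl) = 14.01 + 4(1.008) + 35.45 = 53.492 g/mol.
M(NaCl) = 22.99 + 35.45 = 58.44 g/mol.
n(NH4Cl) = 45.6697 / 53.492 = 0.853767 mol.
Step 1 (NH4Cl:HCl = 1:1): theoretical n(HCl) = 0.853767 mol; at 92.13% yield, n(HCl) = 0.786575 mol.
Step 2 (HCl:NaCl = 1:1): theoretical n(NaCl) = 0.786575 mol, so theoretical mass = 0.786575 × 58.44 = 45.9675 g.
At 67.11% yield, actual mass of NaCl = 45.9675 × 0.6711 = 30.8488 g.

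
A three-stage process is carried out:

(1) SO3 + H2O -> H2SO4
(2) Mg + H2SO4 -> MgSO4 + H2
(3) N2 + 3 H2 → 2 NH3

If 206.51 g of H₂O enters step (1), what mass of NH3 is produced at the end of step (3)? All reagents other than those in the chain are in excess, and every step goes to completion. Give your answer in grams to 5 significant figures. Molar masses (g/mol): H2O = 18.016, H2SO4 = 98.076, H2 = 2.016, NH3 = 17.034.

n(H2O) = 206.51 / 18.016 = 11.4626 mol.
Reaction (1): H2O→H2SO4 ratio 1:1 ⇒ n(H2SO4) = 11.4626 mol.
Reaction (2): H2SO4→H2 ratio 1:1 ⇒ n(H2) = 11.4626 mol.
Reaction (3): H2→NH3 ratio 3:2 ⇒ n(NH3) = 7.64173 mol.
Mass of NH3 = 7.64173 × 17.034 = 130.169 g.

130.17 g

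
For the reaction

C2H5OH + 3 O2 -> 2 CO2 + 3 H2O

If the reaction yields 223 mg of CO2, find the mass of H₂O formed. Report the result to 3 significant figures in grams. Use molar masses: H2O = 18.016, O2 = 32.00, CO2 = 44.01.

0.137 g

Convert: 223 mg = 0.2230 g.
n(CO2) = 0.2230 g / 44.01 g/mol = 0.005067 mol.
From the equation the CO2:H2O mole ratio is 2:3, so n(H2O) = 0.005067 × 3/2 = 0.007601 mol.
Mass of H2O = 0.007601 mol × 18.016 g/mol = 0.1369 g.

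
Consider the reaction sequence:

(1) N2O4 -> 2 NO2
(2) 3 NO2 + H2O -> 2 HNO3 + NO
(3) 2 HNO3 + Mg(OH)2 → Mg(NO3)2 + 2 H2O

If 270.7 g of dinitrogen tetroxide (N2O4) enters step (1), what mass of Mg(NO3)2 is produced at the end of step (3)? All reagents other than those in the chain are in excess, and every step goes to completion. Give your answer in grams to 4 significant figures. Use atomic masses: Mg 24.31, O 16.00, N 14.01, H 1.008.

M(N2O4) = 2(14.01) + 4(16.00) = 92.02 g/mol.
M(Mg(NO3)2) = 24.31 + 2(14.01) + 6(16.00) = 148.33 g/mol.
n(N2O4) = 270.7 / 92.02 = 2.9418 mol.
Reaction (1): N2O4→NO2 ratio 1:2 ⇒ n(NO2) = 5.8835 mol.
Reaction (2): NO2→HNO3 ratio 3:2 ⇒ n(HNO3) = 3.9223 mol.
Reaction (3): HNO3→Mg(NO3)2 ratio 2:1 ⇒ n(Mg(NO3)2) = 1.9612 mol.
Mass of Mg(NO3)2 = 1.9612 × 148.33 = 290.90 g.

290.9 g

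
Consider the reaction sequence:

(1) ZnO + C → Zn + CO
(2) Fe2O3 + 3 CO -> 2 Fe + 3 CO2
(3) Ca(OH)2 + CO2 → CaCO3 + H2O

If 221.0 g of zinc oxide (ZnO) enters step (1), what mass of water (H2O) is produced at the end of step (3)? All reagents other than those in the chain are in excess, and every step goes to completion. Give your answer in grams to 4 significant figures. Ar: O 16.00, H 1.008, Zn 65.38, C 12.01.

M(ZnO) = 65.38 + 16.00 = 81.38 g/mol.
M(H2O) = 2(1.008) + 16.00 = 18.016 g/mol.
n(ZnO) = 221.0 / 81.38 = 2.7157 mol.
Reaction (1): ZnO→CO ratio 1:1 ⇒ n(CO) = 2.7157 mol.
Reaction (2): CO→CO2 ratio 3:3 ⇒ n(CO2) = 2.7157 mol.
Reaction (3): CO2→H2O ratio 1:1 ⇒ n(H2O) = 2.7157 mol.
Mass of H2O = 2.7157 × 18.016 = 48.925 g.

48.93 g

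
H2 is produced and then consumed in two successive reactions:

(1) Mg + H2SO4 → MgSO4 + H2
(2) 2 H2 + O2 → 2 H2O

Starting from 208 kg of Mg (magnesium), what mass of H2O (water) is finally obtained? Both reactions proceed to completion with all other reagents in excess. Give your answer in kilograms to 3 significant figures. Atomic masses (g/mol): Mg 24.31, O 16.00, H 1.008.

M(Mg) = 24.31 g/mol.
M(H2O) = 2(1.008) + 16.00 = 18.016 g/mol.
208 kg = 208000 g.
n(Mg) = 208000 / 24.31 = 8556 mol.
Step 1 gives a 1:1 ratio of Mg to H2, so n(H2) = 8556 mol.
In step 2 the H2:H2O ratio is 2:2, so n(H2O) = 8556 mol.
Mass of H2O = 8556 × 18.016 = 154100 g = 154 kg.

154 kg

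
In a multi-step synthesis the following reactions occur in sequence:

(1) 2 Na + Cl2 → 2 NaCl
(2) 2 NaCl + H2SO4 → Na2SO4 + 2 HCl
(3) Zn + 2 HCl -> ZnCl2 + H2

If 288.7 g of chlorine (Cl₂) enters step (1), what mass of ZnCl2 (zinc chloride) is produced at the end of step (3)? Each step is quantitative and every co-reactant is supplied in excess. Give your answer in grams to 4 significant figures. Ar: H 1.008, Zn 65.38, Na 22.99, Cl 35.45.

554.9 g

M(Cl2) = 2(35.45) = 70.90 g/mol.
M(ZnCl2) = 65.38 + 2(35.45) = 136.28 g/mol.
n(Cl2) = 288.7 / 70.90 = 4.0719 mol.
Reaction (1): Cl2→NaCl ratio 1:2 ⇒ n(NaCl) = 8.1439 mol.
Reaction (2): NaCl→HCl ratio 2:2 ⇒ n(HCl) = 8.1439 mol.
Reaction (3): HCl→ZnCl2 ratio 2:1 ⇒ n(ZnCl2) = 4.0719 mol.
Mass of ZnCl2 = 4.0719 × 136.28 = 554.92 g.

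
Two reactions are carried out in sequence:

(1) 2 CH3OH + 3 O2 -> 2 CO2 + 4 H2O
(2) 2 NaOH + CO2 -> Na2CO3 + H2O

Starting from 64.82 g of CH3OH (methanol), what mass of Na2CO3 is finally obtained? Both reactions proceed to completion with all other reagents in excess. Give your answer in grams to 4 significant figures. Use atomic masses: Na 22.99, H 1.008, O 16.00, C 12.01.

214.4 g

M(CH3OH) = 12.01 + 4(1.008) + 16.00 = 32.042 g/mol.
M(Na2CO3) = 2(22.99) + 12.01 + 3(16.00) = 105.99 g/mol.
n(CH3OH) = 64.820 / 32.042 = 2.0230 mol.
Step 1 gives a 2:2 ratio of CH3OH to CO2, so n(CO2) = 2.0230 mol.
In step 2 the CO2:Na2CO3 ratio is 1:1, so n(Na2CO3) = 2.0230 mol.
Mass of Na2CO3 = 2.0230 × 105.99 = 214.41 g.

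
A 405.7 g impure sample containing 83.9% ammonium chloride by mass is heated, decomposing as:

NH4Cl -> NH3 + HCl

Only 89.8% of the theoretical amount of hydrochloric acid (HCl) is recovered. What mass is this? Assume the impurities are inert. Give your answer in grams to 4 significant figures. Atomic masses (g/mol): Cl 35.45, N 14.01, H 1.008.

Pure NH4Cl available = 405.7 g × 0.839 = 340.38 g.
M(NH4Cl) = 14.01 + 4(1.008) + 35.45 = 53.492 g/mol.
M(HCl) = 1.008 + 35.45 = 36.458 g/mol.
n(NH4Cl) = 340.38 g / 53.492 g/mol = 6.3632 mol.
From the equation the NH4Cl:HCl mole ratio is 1:1, so n(HCl) = 6.3632 × 1/1 = 6.3632 mol.
Mass of HCl = 6.3632 mol × 36.458 g/mol = 231.99 g.
Actual mass collected = 231.99 g × 0.898 = 208.33 g.

208.3 g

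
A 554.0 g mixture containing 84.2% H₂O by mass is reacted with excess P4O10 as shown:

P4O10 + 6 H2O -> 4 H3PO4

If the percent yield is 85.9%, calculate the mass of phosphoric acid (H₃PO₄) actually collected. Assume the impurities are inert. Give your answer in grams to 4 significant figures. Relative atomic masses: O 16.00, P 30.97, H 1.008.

1453 g

Pure H2O available = 554.0 g × 0.842 = 466.47 g.
M(H2O) = 2(1.008) + 16.00 = 18.016 g/mol.
M(H3PO4) = 3(1.008) + 30.97 + 4(16.00) = 97.994 g/mol.
n(H2O) = 466.47 g / 18.016 g/mol = 25.892 mol.
From the equation the H2O:H3PO4 mole ratio is 6:4, so n(H3PO4) = 25.892 × 4/6 = 17.261 mol.
Mass of H3PO4 = 17.261 mol × 97.994 g/mol = 1691.5 g.
Actual mass collected = 1691.5 g × 0.859 = 1453.0 g.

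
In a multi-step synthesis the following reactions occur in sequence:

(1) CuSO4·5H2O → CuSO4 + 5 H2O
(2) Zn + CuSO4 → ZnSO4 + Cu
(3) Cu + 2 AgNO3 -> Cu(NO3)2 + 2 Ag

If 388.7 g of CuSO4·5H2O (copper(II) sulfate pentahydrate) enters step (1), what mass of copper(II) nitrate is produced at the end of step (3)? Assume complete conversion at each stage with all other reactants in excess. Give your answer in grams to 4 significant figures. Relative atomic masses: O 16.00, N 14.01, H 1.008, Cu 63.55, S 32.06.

292.0 g

M(CuSO4·5H2O) = 63.55 + 32.06 + 9(16.00) + 10(1.008) = 249.69 g/mol.
M(Cu(NO3)2) = 63.55 + 2(14.01) + 6(16.00) = 187.57 g/mol.
n(CuSO4·5H2O) = 388.7 / 249.69 = 1.5567 mol.
Reaction (1): CuSO4·5H2O→CuSO4 ratio 1:1 ⇒ n(CuSO4) = 1.5567 mol.
Reaction (2): CuSO4→Cu ratio 1:1 ⇒ n(Cu) = 1.5567 mol.
Reaction (3): Cu→Cu(NO3)2 ratio 1:1 ⇒ n(Cu(NO3)2) = 1.5567 mol.
Mass of Cu(NO3)2 = 1.5567 × 187.57 = 292.00 g.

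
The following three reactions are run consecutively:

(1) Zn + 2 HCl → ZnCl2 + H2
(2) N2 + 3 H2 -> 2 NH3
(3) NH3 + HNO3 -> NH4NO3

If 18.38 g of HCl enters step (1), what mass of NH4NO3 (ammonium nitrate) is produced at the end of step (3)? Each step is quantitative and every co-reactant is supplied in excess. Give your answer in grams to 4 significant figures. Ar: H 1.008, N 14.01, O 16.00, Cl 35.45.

M(HCl) = 1.008 + 35.45 = 36.458 g/mol.
M(NH4NO3) = 2(14.01) + 4(1.008) + 3(16.00) = 80.052 g/mol.
n(HCl) = 18.38 / 36.458 = 0.50414 mol.
Reaction (1): HCl→H2 ratio 2:1 ⇒ n(H2) = 0.25207 mol.
Reaction (2): H2→NH3 ratio 3:2 ⇒ n(NH3) = 0.16805 mol.
Reaction (3): NH3→NH4NO3 ratio 1:1 ⇒ n(NH4NO3) = 0.16805 mol.
Mass of NH4NO3 = 0.16805 × 80.052 = 13.453 g.

13.45 g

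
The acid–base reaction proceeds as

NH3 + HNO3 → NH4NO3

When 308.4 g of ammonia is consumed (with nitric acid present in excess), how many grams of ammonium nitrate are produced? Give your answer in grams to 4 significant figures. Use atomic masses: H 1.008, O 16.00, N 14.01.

M(NH3) = 14.01 + 3(1.008) = 17.034 g/mol.
M(NH4NO3) = 2(14.01) + 4(1.008) + 3(16.00) = 80.052 g/mol.
n(NH3) = 308.40 g / 17.034 g/mol = 18.105 mol.
From the equation the NH3:NH4NO3 mole ratio is 1:1, so n(NH4NO3) = 18.105 × 1/1 = 18.105 mol.
Mass of NH4NO3 = 18.105 mol × 80.052 g/mol = 1449.3 g.

1449 g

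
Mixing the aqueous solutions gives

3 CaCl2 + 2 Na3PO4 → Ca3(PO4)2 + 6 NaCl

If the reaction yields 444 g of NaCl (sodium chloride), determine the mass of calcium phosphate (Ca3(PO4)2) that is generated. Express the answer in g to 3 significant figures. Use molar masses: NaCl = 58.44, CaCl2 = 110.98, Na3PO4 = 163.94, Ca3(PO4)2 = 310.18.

393 g

n(NaCl) = 444.0 g / 58.44 g/mol = 7.598 mol.
From the equation the NaCl:Ca3(PO4)2 mole ratio is 6:1, so n(Ca3(PO4)2) = 7.598 × 1/6 = 1.266 mol.
Mass of Ca3(PO4)2 = 1.266 mol × 310.18 g/mol = 392.8 g.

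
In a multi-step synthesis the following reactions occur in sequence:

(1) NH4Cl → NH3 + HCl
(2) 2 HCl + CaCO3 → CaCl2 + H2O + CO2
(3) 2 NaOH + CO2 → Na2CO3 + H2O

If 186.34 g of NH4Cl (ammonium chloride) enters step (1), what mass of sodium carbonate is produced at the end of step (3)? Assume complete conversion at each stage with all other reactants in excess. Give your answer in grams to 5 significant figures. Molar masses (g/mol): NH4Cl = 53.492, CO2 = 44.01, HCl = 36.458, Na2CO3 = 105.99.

n(NH4Cl) = 186.34 / 53.492 = 3.48351 mol.
Reaction (1): NH4Cl→HCl ratio 1:1 ⇒ n(HCl) = 3.48351 mol.
Reaction (2): HCl→CO2 ratio 2:1 ⇒ n(CO2) = 1.74176 mol.
Reaction (3): CO2→Na2CO3 ratio 1:1 ⇒ n(Na2CO3) = 1.74176 mol.
Mass of Na2CO3 = 1.74176 × 105.99 = 184.609 g.

184.61 g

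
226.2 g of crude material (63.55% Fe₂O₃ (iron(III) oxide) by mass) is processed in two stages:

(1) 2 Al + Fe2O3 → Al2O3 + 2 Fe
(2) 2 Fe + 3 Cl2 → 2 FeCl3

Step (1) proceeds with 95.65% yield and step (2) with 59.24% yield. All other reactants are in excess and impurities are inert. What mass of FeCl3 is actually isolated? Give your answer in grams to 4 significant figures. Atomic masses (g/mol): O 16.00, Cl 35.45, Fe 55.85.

Pure Fe2O3 = 226.2 × 0.6355 = 143.75 g.
M(Fe2O3) = 2(55.85) + 3(16.00) = 159.70 g/mol.
M(FeCl3) = 55.85 + 3(35.45) = 162.20 g/mol.
n(Fe2O3) = 143.75 / 159.70 = 0.90013 mol.
Step 1 (Fe2O3:Fe = 1:2): theoretical n(Fe) = 1.8003 mol; at 95.65% yield, n(Fe) = 1.7219 mol.
Step 2 (Fe:FeCl3 = 2:2): theoretical n(FeCl3) = 1.7219 mol, so theoretical mass = 1.7219 × 162.20 = 279.30 g.
At 59.24% yield, actual mass of FeCl3 = 279.30 × 0.5924 = 165.46 g.

165.5 g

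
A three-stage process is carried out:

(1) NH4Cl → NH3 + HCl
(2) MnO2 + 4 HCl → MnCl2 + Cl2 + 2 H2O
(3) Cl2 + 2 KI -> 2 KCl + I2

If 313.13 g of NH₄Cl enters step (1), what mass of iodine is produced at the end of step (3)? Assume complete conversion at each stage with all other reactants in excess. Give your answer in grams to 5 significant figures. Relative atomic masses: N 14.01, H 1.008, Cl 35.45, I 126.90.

371.42 g

M(NH4Cl) = 14.01 + 4(1.008) + 35.45 = 53.492 g/mol.
M(I2) = 2(126.90) = 253.80 g/mol.
n(NH4Cl) = 313.13 / 53.492 = 5.85377 mol.
Reaction (1): NH4Cl→HCl ratio 1:1 ⇒ n(HCl) = 5.85377 mol.
Reaction (2): HCl→Cl2 ratio 4:1 ⇒ n(Cl2) = 1.46344 mol.
Reaction (3): Cl2→I2 ratio 1:1 ⇒ n(I2) = 1.46344 mol.
Mass of I2 = 1.46344 × 253.80 = 371.422 g.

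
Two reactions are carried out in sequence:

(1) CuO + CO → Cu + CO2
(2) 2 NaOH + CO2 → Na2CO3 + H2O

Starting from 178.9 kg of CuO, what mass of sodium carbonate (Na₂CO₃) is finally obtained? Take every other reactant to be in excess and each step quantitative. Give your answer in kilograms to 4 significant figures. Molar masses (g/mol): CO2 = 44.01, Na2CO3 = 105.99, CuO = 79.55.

238.4 kg

178.9 kg = 178900 g.
n(CuO) = 178900 / 79.55 = 2248.9 mol.
Step 1 gives a 1:1 ratio of CuO to CO2, so n(CO2) = 2248.9 mol.
In step 2 the CO2:Na2CO3 ratio is 1:1, so n(Na2CO3) = 2248.9 mol.
Mass of Na2CO3 = 2248.9 × 105.99 = 238360 g = 238.4 kg.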